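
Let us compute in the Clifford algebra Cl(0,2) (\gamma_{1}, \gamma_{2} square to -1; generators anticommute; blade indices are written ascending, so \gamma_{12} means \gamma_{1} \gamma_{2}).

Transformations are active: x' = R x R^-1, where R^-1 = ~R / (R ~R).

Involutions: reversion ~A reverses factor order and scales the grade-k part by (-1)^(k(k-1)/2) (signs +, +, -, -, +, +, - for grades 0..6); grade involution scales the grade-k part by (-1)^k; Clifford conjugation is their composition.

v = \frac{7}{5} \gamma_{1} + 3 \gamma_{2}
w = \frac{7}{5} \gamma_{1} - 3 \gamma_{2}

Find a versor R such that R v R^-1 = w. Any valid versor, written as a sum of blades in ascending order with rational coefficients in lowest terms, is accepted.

Construction: equal norms (both -\frac{274}{25}) license R = v + w = \frac{14}{5} \gamma_{1} — nothing changes along that direction, while (v - w)/2 changes sign, so v maps onto w.
Answer: \frac{14}{5} \gamma_{1}


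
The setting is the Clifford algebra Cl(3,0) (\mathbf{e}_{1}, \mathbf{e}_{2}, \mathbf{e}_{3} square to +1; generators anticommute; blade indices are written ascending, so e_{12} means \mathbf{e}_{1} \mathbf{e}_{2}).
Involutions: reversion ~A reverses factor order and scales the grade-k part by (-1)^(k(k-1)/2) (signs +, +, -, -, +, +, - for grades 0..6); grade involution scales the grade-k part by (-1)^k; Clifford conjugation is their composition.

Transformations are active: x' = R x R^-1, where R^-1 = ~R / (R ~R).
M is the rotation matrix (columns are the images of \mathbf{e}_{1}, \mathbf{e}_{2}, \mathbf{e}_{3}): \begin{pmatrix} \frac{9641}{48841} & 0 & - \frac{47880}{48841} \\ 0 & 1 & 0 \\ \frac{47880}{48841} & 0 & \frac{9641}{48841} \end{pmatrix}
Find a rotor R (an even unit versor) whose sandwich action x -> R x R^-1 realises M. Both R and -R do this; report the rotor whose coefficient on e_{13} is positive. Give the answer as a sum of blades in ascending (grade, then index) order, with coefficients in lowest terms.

Method: write R = a + b12*e_{12} + b13*e_{13} + b23*e_{23} with a^2 + b12^2 + b13^2 + b23^2 = 1 (so R^-1 = ~R). Expanding the columns R e_j ~R gives tr M = 4a^2 - 1 and, from the antisymmetric part, M21 - M12 = -4a*b12, M13 - M31 = 4a*b13, M32 - M23 = -4a*b23.
Here tr M = \frac{68123}{48841}, so a^2 = (1 + tr M)/4 = \frac{29241}{48841} and a = ±\frac{171}{221}. Taking a = \frac{171}{221}: M21 - M12 = 0, M13 - M31 = -\frac{95760}{48841}, M32 - M23 = 0, giving b12 = 0, b13 = -\frac{140}{221}, b23 = 0, i.e. R = \frac{171}{221} - \frac{140}{221} e_{13}.
Its e_{13} coefficient is negative, so report the other preimage -R.
Answer: -\frac{171}{221} + \frac{140}{221} e_{13}. Sheet selection: the two-to-one cover makes ±R indistinguishable at the matrix level (trace \frac{68123}{48841}), so uniqueness comes from the required sign on e_{13}.


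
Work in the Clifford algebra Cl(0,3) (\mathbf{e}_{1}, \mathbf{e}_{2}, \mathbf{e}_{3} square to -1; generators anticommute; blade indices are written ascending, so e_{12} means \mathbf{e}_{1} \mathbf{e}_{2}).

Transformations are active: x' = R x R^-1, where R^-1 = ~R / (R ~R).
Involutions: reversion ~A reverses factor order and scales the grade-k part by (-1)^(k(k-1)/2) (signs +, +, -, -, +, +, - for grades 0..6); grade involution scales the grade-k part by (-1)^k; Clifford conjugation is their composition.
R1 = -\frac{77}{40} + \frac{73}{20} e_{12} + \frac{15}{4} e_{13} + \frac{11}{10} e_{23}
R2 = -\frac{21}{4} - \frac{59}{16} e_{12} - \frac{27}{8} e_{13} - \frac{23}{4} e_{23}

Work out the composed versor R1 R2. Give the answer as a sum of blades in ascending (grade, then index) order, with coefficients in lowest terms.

Distribute over the terms of R1 (each basis-blade product reordered to ascending indices, repeated generators contracted through their squares):
(-\frac{77}{40}) R2 = \frac{1617}{160} + \frac{4543}{640} e_{12} + \frac{2079}{320} e_{13} + \frac{1771}{160} e_{23}
(\frac{73}{20} e_{12}) R2 = \frac{4307}{320} - \frac{1533}{80} e_{12} + \frac{1679}{80} e_{13} - \frac{1971}{160} e_{23}
(\frac{15}{4} e_{13}) R2 = \frac{405}{32} - \frac{345}{16} e_{12} - \frac{315}{16} e_{13} + \frac{885}{64} e_{23}
(\frac{11}{10} e_{23}) R2 = \frac{253}{40} + \frac{297}{80} e_{12} - \frac{649}{160} e_{13} - \frac{231}{40} e_{23}
Summing the partial products and collecting blades:
Answer: \frac{2723}{64} - \frac{3829}{128} e_{12} + \frac{1197}{320} e_{13} + \frac{2177}{320} e_{23}


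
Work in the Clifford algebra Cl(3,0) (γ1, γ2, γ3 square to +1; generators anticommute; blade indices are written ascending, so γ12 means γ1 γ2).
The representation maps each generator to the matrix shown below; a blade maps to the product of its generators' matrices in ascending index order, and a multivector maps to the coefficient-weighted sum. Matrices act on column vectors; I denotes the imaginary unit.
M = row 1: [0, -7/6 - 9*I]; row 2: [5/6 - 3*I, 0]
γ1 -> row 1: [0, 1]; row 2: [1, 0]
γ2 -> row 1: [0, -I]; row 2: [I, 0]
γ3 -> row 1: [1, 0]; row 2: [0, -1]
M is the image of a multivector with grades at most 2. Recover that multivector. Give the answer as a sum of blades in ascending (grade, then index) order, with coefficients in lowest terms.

Method: 1, rho(γ1), rho(γ2), rho(γ3) form a trace-orthogonal basis of the 2x2 complex matrices (tr(X Y) = 2 if X = Y, else 0), so M = m0*1 + m1*rho(γ1) + m2*rho(γ2) + m3*rho(γ3) with m0 = tr(M)/2 = 0, m1 = tr(M rho(γ1))/2 = -1/6 - 6*I, m2 = tr(M rho(γ2))/2 = 3 - I, m3 = tr(M rho(γ3))/2 = 0.
Multiplying table entries, the bivector images are rho(γ12) = I*rho(γ3), rho(γ13) = -I*rho(γ2), rho(γ23) = I*rho(γ1); with real blade coefficients the real parts of m0..m3 are the coefficients of 1, γ1, γ2, γ3 and the imaginary parts give the bivectors (γ23: Im m1, γ13: -Im m2, γ12: Im m3).
Answer: -1/6*γ1 + 3*γ2 + γ13 - 6*γ23


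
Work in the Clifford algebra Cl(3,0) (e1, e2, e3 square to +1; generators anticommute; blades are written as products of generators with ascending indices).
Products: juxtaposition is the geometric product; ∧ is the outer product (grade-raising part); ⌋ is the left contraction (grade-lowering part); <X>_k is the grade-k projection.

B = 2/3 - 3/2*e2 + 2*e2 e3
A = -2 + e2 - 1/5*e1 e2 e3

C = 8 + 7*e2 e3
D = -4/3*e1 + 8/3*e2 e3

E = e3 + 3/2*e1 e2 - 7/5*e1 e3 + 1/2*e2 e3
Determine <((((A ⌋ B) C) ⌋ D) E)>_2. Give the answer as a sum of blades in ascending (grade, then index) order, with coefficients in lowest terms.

step 1: -17/6 + 3*e2 + 2*e3 - 4*e2 e3
step 2: 16/3 + 10*e2 + 37*e3 - 311/6*e2 e3
step 3: 1244/9 - 64/9*e1 - 296/3*e2 + 80/3*e3 + 128/9*e2 e3
step 4: 176/9 + 556/3*e1 - 88/9*e2 + 4448/45*e3 + 8434/45*e1 e2 - 9988/45*e1 e3 - 266/9*e2 e3 - 4576/45*e1 e2 e3
step 5: 8434/45*e1 e2 - 9988/45*e1 e3 - 266/9*e2 e3
Answer: 8434/45*e1 e2 - 9988/45*e1 e3 - 266/9*e2 e3


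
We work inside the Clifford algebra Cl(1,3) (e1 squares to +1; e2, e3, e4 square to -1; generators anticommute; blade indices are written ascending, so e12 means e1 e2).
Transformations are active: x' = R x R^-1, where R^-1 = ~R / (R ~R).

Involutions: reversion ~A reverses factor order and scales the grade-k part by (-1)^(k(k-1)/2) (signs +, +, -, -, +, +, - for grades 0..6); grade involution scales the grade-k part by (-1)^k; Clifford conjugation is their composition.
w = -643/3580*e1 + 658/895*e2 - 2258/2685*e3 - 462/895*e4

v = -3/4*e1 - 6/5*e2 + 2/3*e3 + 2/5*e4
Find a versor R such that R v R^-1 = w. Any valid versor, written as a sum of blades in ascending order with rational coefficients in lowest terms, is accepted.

R = v + w = -832/895*e1 - 416/895*e2 - 156/895*e3 - 104/895*e4 works: the equal norms (-1067/720) guarantee its sandwich swaps v into w.
Answer: -832/895*e1 - 416/895*e2 - 156/895*e3 - 104/895*e4


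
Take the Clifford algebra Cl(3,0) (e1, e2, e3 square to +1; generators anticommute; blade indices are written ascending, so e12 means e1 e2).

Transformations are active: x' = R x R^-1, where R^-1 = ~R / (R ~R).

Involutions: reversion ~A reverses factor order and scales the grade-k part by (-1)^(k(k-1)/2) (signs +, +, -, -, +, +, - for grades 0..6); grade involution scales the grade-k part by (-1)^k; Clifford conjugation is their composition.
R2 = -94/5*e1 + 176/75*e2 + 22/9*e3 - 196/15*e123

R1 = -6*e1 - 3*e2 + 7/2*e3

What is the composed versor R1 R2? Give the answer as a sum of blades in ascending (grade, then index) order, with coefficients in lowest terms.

Distribute over the terms of R1 (each basis-blade product reordered to ascending indices, repeated generators contracted through their squares):
(-6*e1) R2 = 564/5 - 352/25*e12 - 44/3*e13 + 392/5*e23
(-3*e2) R2 = -176/25 - 282/5*e12 - 196/5*e13 - 22/3*e23
(7/2*e3) R2 = 77/9 - 686/15*e12 + 329/5*e13 - 616/75*e23
Summing the partial products and collecting blades:
Answer: 25721/225 - 8716/75*e12 + 179/15*e13 + 4714/75*e23


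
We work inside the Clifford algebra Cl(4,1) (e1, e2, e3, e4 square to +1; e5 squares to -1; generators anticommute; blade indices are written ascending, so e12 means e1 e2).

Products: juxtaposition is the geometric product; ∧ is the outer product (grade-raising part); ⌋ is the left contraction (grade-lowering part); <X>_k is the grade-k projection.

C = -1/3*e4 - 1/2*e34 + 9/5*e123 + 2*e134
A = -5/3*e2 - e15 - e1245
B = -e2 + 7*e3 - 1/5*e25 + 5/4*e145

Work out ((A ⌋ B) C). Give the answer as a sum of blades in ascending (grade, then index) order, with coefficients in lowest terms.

step 1: 5/3 + 5/4*e4 + 1/3*e5
step 2: -5/12 + 5/8*e3 - 5/9*e4 + 5/2*e13 - 5/6*e34 + 1/9*e45 + 3*e123 + 10/3*e134 - 1/6*e345 - 9/4*e1234 - 3/5*e1235 - 2/3*e1345
Answer: -5/12 + 5/8*e3 - 5/9*e4 + 5/2*e13 - 5/6*e34 + 1/9*e45 + 3*e123 + 10/3*e134 - 1/6*e345 - 9/4*e1234 - 3/5*e1235 - 2/3*e1345


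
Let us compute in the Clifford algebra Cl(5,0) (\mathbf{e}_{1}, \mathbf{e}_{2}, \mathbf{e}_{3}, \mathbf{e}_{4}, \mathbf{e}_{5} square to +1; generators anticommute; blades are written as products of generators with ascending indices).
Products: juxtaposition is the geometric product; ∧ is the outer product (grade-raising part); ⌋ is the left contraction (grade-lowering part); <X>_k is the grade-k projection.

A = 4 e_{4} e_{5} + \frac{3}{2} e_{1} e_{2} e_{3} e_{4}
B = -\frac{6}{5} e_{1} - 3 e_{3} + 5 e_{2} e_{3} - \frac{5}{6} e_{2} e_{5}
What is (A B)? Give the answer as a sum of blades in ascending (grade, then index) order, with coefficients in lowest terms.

step 1: -\frac{15}{2} e_{1} e_{4} - \frac{10}{3} e_{2} e_{4} + \frac{9}{2} e_{1} e_{2} e_{4} - \frac{24}{5} e_{1} e_{4} e_{5} + \frac{9}{5} e_{2} e_{3} e_{4} - 12 e_{3} e_{4} e_{5} - \frac{5}{4} e_{1} e_{3} e_{4} e_{5} + 20 e_{2} e_{3} e_{4} e_{5}
Answer: -\frac{15}{2} e_{1} e_{4} - \frac{10}{3} e_{2} e_{4} + \frac{9}{2} e_{1} e_{2} e_{4} - \frac{24}{5} e_{1} e_{4} e_{5} + \frac{9}{5} e_{2} e_{3} e_{4} - 12 e_{3} e_{4} e_{5} - \frac{5}{4} e_{1} e_{3} e_{4} e_{5} + 20 e_{2} e_{3} e_{4} e_{5}


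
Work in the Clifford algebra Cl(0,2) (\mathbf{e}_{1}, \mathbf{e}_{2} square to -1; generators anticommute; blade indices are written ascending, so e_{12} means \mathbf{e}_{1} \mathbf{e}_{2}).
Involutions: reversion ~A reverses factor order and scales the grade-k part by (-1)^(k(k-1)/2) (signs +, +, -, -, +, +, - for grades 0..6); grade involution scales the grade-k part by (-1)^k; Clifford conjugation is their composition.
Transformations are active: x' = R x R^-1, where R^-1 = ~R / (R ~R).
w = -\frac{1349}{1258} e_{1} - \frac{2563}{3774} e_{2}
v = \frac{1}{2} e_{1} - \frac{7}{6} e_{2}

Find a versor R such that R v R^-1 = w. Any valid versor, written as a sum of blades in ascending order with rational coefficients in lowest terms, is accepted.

Equal squares first: v^2 = w^2 = -\frac{29}{18}. Then v + w = -\frac{360}{629} e_{1} - \frac{1161}{629} e_{2} is a versor taking v to w, provided it is invertible.
Answer: -\frac{360}{629} e_{1} - \frac{1161}{629} e_{2}


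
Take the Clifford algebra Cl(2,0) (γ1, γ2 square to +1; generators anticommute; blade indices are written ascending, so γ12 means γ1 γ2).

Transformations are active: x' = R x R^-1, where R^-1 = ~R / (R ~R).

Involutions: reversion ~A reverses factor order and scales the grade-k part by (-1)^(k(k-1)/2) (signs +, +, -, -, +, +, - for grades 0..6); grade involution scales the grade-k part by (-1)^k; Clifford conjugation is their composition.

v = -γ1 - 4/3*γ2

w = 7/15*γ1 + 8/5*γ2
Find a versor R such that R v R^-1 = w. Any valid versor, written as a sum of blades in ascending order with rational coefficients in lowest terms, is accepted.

Sketch: the shared square 25/9 makes R = v + w = -8/15*γ1 + 4/15*γ2 the natural versor; its sandwich fixes that direction, negates (v - w)/2, and sends v to w.
Answer: -8/15*γ1 + 4/15*γ2


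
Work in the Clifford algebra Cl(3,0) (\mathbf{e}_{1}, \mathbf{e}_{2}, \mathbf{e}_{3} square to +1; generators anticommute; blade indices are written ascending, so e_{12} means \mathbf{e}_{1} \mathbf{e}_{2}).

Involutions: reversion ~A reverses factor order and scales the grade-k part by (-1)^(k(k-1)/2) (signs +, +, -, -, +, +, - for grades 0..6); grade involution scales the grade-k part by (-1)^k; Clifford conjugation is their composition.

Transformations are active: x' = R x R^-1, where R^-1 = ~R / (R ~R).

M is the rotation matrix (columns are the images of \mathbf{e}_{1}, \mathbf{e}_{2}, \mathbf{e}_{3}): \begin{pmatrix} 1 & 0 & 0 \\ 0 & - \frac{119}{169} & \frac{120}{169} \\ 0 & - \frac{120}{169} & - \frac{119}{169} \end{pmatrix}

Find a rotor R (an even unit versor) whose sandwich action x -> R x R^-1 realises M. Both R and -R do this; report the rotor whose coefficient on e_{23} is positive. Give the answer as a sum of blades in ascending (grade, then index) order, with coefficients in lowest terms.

Method: write R = a + b12*e_{12} + b13*e_{13} + b23*e_{23} with a^2 + b12^2 + b13^2 + b23^2 = 1 (so R^-1 = ~R). Expanding the columns R e_j ~R gives tr M = 4a^2 - 1 and, from the antisymmetric part, M21 - M12 = -4a*b12, M13 - M31 = 4a*b13, M32 - M23 = -4a*b23.
Here tr M = -\frac{69}{169}, so a^2 = (1 + tr M)/4 = \frac{25}{169} and a = ±\frac{5}{13}. Taking a = \frac{5}{13}: M21 - M12 = 0, M13 - M31 = 0, M32 - M23 = -\frac{240}{169}, giving b12 = 0, b13 = 0, b23 = \frac{12}{13}, i.e. R = \frac{5}{13} + \frac{12}{13} e_{23}.
Its e_{23} coefficient is already positive.
Answer: \frac{5}{13} + \frac{12}{13} e_{23}. Note: both R and -R realise this M (trace -\frac{69}{169}); the covering map identifies them, and the e_{23}-coefficient sign is the tie-breaker.


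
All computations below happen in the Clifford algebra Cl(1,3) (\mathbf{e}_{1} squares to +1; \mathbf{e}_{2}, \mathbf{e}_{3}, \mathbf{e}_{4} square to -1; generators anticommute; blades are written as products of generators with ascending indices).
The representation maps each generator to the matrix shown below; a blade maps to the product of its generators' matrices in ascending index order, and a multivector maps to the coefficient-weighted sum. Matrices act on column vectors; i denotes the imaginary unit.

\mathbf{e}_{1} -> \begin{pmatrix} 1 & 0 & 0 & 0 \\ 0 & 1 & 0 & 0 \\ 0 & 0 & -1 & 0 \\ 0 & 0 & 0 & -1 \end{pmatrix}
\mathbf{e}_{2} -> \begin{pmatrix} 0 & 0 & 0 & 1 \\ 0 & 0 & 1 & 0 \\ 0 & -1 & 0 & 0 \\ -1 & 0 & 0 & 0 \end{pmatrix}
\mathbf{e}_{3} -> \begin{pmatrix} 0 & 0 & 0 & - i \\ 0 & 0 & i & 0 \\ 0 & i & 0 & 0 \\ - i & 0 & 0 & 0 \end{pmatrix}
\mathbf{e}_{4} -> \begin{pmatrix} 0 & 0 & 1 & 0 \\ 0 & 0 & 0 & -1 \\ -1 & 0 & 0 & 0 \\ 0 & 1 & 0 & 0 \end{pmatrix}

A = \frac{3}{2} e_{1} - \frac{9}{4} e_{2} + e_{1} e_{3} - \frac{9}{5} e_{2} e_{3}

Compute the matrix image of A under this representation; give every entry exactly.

Bivector images (products of the table entries): rho(e_{1} e_{3}) = rho(\mathbf{e}_{1})rho(\mathbf{e}_{3}) = \begin{pmatrix} 0 & 0 & 0 & - i \\ 0 & 0 & i & 0 \\ 0 & - i & 0 & 0 \\ i & 0 & 0 & 0 \end{pmatrix}; rho(e_{2} e_{3}) = rho(\mathbf{e}_{2})rho(\mathbf{e}_{3}) = \begin{pmatrix} - i & 0 & 0 & 0 \\ 0 & i & 0 & 0 \\ 0 & 0 & - i & 0 \\ 0 & 0 & 0 & i \end{pmatrix}.
M = (\frac{3}{2})*rho(e_{1}) + (-\frac{9}{4})*rho(e_{2}) + (1)*rho(e_{1} e_{3}) + (-\frac{9}{5})*rho(e_{2} e_{3}), summed entrywise:
Answer: \begin{pmatrix} \frac{3}{2} + \frac{9 i}{5} & 0 & 0 & - \frac{9}{4} - i \\ 0 & \frac{3}{2} - \frac{9 i}{5} & - \frac{9}{4} + i & 0 \\ 0 & \frac{9}{4} - i & - \frac{3}{2} + \frac{9 i}{5} & 0 \\ \frac{9}{4} + i & 0 & 0 & - \frac{3}{2} - \frac{9 i}{5} \end{pmatrix}


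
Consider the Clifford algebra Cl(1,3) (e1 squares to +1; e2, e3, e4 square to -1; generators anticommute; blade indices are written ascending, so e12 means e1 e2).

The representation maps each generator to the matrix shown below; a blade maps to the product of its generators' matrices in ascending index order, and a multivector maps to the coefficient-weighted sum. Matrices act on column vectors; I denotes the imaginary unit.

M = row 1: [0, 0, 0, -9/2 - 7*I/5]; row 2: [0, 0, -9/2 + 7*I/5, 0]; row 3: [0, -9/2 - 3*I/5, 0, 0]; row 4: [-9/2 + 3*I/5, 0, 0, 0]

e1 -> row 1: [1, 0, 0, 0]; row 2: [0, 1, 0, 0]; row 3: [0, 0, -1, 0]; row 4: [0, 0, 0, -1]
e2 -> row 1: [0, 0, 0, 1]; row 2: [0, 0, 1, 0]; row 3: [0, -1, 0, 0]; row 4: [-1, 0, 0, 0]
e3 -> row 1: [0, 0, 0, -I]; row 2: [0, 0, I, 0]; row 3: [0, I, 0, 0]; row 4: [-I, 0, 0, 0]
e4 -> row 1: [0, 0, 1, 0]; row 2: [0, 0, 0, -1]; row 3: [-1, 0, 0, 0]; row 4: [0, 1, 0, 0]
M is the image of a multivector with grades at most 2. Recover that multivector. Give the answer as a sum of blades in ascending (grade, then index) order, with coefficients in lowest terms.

Method: the blade images are trace-orthogonal — tr(rho(e_A) rho(e_B)^-1) = 4 if A = B and 0 otherwise — and rho(e_A)^-1 = (e_A)^2 * rho(e_A) with (e_A)^2 = +1 or -1, so the coefficient of e_A in the preimage is (e_A)^2 * tr(M rho(e_A))/4.
Nonzero projections over blades of grade <= 2: e3: (e3)^2 = -1, tr(M rho(e3)) = -8/5, coefficient 2/5; e12: (e12)^2 = +1, tr(M rho(e12)) = -18, coefficient -9/2; e13: (e13)^2 = +1, tr(M rho(e13)) = 4, coefficient 1. Every other blade of grade <= 2 projects to 0.
Answer: 2/5*e3 - 9/2*e12 + e13


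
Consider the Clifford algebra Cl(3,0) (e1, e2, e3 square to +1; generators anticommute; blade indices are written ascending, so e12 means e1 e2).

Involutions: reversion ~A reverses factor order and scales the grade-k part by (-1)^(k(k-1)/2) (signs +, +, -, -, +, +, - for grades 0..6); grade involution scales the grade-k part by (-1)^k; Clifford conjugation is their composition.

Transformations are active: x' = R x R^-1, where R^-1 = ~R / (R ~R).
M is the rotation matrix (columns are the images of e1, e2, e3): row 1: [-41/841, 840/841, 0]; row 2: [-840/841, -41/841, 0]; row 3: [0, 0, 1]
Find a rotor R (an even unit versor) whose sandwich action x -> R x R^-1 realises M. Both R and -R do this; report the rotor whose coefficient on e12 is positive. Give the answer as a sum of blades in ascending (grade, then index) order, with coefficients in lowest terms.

Method: write R = a + b12*e12 + b13*e13 + b23*e23 with a^2 + b12^2 + b13^2 + b23^2 = 1 (so R^-1 = ~R). Expanding the columns R e_j ~R gives tr M = 4a^2 - 1 and, from the antisymmetric part, M21 - M12 = -4a*b12, M13 - M31 = 4a*b13, M32 - M23 = -4a*b23.
Here tr M = 759/841, so a^2 = (1 + tr M)/4 = 400/841 and a = ±20/29. Taking a = 20/29: M21 - M12 = -1680/841, M13 - M31 = 0, M32 - M23 = 0, giving b12 = 21/29, b13 = 0, b23 = 0, i.e. R = 20/29 + 21/29*e12.
Its e12 coefficient is already positive.
Answer: 20/29 + 21/29*e12. Key observation: the double cover Spin(3) -> SO(3) sends R and -R to the same matrix (trace 759/841 here), so the stated sign of the e12 coefficient is what selects one sheet.


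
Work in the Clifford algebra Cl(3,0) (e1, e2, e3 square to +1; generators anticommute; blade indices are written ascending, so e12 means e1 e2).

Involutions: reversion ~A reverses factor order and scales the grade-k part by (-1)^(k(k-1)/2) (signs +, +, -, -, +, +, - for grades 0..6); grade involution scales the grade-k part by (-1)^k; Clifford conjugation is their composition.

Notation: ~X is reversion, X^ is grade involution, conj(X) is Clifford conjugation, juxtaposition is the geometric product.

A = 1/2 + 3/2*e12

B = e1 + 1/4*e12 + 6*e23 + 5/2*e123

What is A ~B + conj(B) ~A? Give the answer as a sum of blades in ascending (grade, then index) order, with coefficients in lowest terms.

first term: 3/8 + 1/2*e1 - 3/2*e2 + 15/4*e3 - 1/8*e12 - 9*e13 - 3*e23 - 5/4*e123
second term: -3/8 - 1/2*e1 + 3/2*e2 + 15/4*e3 - 1/8*e12 - 9*e13 - 3*e23 + 5/4*e123
Answer: 15/2*e3 - 1/4*e12 - 18*e13 - 6*e23


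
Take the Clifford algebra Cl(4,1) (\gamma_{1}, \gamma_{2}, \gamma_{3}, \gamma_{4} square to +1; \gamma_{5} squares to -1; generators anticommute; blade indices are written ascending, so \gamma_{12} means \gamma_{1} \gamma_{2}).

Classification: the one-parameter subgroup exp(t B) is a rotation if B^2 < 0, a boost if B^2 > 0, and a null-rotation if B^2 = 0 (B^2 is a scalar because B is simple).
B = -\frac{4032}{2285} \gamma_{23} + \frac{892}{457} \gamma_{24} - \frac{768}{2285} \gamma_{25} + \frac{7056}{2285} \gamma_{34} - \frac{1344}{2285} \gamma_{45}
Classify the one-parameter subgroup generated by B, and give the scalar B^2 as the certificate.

B^2 term by term: the squares give (-\frac{4032}{2285})^2*(\gamma_{23})^2 + (\frac{892}{457})^2*(\gamma_{24})^2 + (-\frac{768}{2285})^2*(\gamma_{25})^2 + (\frac{7056}{2285})^2*(\gamma_{34})^2 + (-\frac{1344}{2285})^2*(\gamma_{45})^2 = \frac{16257024}{5221225}*(-1) + \frac{795664}{208849}*(-1) + \frac{589824}{5221225}*(+1) + \frac{49787136}{5221225}*(-1) + \frac{1806336}{5221225}*(+1) = -16 (each basis 2-blade squares to minus the product of its generators' squares); cross terms between blades sharing an index anticommute and cancel; the commuting (index-disjoint) pairs give grade-4 terms 2*c*c'*(blade product), which cancel blade by blade — \gamma_{2345}: \frac{10838016}{5221225} - \frac{10838016}{5221225} = 0 — confirming B is simple. So B^2 = -16.
Answer: rotation, certificate B^2 = -16. Because -16 is invariant under every versor sandwich, the classification follows from its sign alone.


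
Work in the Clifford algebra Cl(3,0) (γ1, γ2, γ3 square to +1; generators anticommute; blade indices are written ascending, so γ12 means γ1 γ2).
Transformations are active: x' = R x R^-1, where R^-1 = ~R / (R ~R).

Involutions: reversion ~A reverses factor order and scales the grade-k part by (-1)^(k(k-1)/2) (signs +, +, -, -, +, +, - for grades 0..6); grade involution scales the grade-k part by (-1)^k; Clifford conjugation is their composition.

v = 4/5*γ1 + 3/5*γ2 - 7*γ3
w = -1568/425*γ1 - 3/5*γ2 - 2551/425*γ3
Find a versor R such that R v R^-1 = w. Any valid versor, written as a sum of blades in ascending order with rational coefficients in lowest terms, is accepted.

Construction: equal norms (both 50) license R = v + w = -1228/425*γ1 - 5526/425*γ3 — nothing changes along that direction, while (v - w)/2 changes sign, so v maps onto w.
Answer: -1228/425*γ1 - 5526/425*γ3


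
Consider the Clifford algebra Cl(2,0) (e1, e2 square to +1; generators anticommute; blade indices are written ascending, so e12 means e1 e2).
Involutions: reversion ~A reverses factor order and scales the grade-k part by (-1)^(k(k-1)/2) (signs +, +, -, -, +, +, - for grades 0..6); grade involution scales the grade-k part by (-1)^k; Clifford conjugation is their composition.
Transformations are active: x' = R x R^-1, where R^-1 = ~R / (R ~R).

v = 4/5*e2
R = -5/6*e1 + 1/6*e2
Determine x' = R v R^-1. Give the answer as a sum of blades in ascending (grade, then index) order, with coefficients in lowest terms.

~R = -5/6*e1 + 1/6*e2, and R ~R = 13/18, so R^-1 = ~R / (13/18).
R v = 2/15 - 2/3*e12
Answer: -4/13*e1 - 48/65*e2


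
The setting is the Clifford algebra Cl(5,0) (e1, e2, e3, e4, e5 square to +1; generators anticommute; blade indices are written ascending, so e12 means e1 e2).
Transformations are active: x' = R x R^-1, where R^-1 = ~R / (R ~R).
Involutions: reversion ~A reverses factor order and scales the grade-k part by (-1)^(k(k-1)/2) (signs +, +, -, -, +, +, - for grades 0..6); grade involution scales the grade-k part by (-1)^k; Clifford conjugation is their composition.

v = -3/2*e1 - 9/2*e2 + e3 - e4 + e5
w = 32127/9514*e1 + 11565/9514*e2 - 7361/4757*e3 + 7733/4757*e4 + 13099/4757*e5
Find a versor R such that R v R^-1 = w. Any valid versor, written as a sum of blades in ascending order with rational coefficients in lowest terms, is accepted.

Take R = v + w = 8928/4757*e1 - 15624/4757*e2 - 2604/4757*e3 + 2976/4757*e4 + 17856/4757*e5. Because q(v) = q(w) = 51/2, conjugation by R sends v exactly to w.
Answer: 8928/4757*e1 - 15624/4757*e2 - 2604/4757*e3 + 2976/4757*e4 + 17856/4757*e5


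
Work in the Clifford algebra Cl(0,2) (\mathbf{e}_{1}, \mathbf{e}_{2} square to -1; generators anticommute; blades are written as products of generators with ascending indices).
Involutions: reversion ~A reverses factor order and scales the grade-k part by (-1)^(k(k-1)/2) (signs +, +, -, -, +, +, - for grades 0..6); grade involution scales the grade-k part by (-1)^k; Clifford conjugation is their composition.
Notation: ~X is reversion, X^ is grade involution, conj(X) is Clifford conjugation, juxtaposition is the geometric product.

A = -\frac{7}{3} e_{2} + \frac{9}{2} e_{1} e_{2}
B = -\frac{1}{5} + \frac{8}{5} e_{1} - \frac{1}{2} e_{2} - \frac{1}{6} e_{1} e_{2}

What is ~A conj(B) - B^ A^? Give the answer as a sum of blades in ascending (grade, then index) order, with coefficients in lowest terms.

first term: \frac{23}{12} + \frac{67}{36} e_{1} + \frac{23}{3} e_{2} - \frac{17}{6} e_{1} e_{2}
second term: -\frac{5}{12} + \frac{95}{36} e_{1} + \frac{101}{15} e_{2} - \frac{139}{30} e_{1} e_{2}
Answer: \frac{7}{3} - \frac{7}{9} e_{1} + \frac{14}{15} e_{2} + \frac{9}{5} e_{1} e_{2}


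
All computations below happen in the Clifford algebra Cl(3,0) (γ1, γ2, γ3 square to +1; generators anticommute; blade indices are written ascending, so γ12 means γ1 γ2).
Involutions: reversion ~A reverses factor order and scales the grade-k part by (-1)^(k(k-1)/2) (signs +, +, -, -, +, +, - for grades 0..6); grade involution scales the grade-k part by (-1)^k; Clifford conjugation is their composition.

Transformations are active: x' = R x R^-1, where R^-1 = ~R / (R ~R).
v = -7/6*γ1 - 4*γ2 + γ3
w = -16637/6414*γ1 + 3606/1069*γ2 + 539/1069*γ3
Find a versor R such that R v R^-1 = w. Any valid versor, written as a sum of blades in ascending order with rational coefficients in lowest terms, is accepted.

R = v + w = -4020/1069*γ1 - 670/1069*γ2 + 1608/1069*γ3 works: the equal norms (661/36) guarantee its sandwich swaps v into w.
Answer: -4020/1069*γ1 - 670/1069*γ2 + 1608/1069*γ3


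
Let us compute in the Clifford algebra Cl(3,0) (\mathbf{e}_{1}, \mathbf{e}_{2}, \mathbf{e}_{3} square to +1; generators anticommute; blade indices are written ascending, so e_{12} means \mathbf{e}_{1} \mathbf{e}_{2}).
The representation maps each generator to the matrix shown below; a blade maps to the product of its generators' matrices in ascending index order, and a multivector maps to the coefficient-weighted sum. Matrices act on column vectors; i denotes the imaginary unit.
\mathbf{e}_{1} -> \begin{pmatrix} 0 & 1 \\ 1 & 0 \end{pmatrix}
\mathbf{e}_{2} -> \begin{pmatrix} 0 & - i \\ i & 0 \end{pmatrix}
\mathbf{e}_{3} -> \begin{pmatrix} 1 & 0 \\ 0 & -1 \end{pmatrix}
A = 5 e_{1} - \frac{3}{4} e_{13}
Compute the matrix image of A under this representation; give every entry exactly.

Bivector images (products of the table entries): rho(e_{13}) = rho(\mathbf{e}_{1})rho(\mathbf{e}_{3}) = \begin{pmatrix} 0 & -1 \\ 1 & 0 \end{pmatrix}.
M = (5)*rho(e_{1}) + (-\frac{3}{4})*rho(e_{13}), summed entrywise:
Answer: \begin{pmatrix} 0 & \frac{23}{4} \\ \frac{17}{4} & 0 \end{pmatrix}


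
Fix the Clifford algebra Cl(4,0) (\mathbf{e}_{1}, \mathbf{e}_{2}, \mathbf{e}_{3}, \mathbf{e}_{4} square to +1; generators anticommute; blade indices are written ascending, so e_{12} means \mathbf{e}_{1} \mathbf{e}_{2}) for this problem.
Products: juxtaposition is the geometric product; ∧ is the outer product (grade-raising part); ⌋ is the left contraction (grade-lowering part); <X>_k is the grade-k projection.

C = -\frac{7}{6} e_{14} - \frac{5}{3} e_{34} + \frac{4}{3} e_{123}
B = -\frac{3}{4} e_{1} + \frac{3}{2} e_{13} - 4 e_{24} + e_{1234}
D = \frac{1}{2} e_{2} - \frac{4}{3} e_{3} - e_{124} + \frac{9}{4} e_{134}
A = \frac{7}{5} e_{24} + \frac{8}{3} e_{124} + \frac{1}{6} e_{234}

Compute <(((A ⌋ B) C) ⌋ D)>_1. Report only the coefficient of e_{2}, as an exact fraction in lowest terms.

step 1: \frac{28}{5} + \frac{1}{6} e_{1} + \frac{8}{3} e_{3} + \frac{7}{5} e_{13}
step 2: \frac{28}{15} e_{2} - \frac{167}{36} e_{4} + \frac{32}{9} e_{12} - \frac{133}{15} e_{14} + \frac{2}{9} e_{23} - \frac{77}{10} e_{34} + \frac{112}{15} e_{123} + \frac{17}{6} e_{134}
step 3: -\frac{653}{120} + \frac{693}{40} e_{1} + \frac{133}{15} e_{2} - \frac{399}{20} e_{3} + \frac{32}{9} e_{4} + \frac{167}{36} e_{12} - \frac{167}{16} e_{13} + \frac{28}{15} e_{14}
step 4: \frac{693}{40} e_{1} + \frac{133}{15} e_{2} - \frac{399}{20} e_{3} + \frac{32}{9} e_{4}
Answer: \frac{133}{15}


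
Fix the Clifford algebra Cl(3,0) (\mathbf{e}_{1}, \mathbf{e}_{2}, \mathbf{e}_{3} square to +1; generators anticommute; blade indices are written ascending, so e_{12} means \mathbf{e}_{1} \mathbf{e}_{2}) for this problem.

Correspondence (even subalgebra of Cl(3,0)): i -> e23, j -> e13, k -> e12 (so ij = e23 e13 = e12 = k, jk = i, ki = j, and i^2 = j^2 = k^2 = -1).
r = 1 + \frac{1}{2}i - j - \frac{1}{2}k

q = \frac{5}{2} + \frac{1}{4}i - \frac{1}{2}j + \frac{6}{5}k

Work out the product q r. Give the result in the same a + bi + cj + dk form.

In blades: q = \frac{5}{2} + \frac{6}{5} e_{12} - \frac{1}{2} e_{13} + \frac{1}{4} e_{23}, r = 1 - \frac{1}{2} e_{12} - e_{13} + \frac{1}{2} e_{23}.
Distribute q over r term by term (generator squares from the signature, products reordered to ascending indices): (\frac{5}{2})*r = \frac{5}{2} - \frac{5}{4} e_{12} - \frac{5}{2} e_{13} + \frac{5}{4} e_{23}; (\frac{6}{5} e_{12})*r = \frac{3}{5} + \frac{6}{5} e_{12} + \frac{3}{5} e_{13} + \frac{6}{5} e_{23}; (-\frac{1}{2} e_{13})*r = -\frac{1}{2} + \frac{1}{4} e_{12} - \frac{1}{2} e_{13} + \frac{1}{4} e_{23}; (\frac{1}{4} e_{23})*r = -\frac{1}{8} - \frac{1}{4} e_{12} + \frac{1}{8} e_{13} + \frac{1}{4} e_{23}.
Sum: \frac{99}{40} - \frac{1}{20} e_{12} - \frac{91}{40} e_{13} + \frac{59}{20} e_{23}; translating back through the correspondence:
Answer: \frac{99}{40} + \frac{59}{20}i - \frac{91}{40}j - \frac{1}{20}k


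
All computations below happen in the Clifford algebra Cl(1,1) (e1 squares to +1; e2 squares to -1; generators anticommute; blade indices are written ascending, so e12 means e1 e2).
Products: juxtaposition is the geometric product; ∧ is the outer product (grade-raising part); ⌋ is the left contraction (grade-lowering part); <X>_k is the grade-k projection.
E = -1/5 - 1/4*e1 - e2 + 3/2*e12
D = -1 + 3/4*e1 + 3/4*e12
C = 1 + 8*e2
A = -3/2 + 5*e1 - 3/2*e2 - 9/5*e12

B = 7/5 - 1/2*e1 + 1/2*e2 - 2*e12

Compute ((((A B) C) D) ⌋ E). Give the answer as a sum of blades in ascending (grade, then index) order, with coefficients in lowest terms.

step 1: -1/4 + 233/20*e1 - 55/4*e2 + 223/100*e12
step 2: 439/4 - 619/100*e1 - 63/4*e2 + 9543/100*e12
step 3: -2141/50 + 7669/100*e1 - 12093/200*e2 - 261/200*e12
step 4: -73031/1000 - 31997/400*e1 + 31571/200*e2 - 6423/100*e12
Answer: -73031/1000 - 31997/400*e1 + 31571/200*e2 - 6423/100*e12


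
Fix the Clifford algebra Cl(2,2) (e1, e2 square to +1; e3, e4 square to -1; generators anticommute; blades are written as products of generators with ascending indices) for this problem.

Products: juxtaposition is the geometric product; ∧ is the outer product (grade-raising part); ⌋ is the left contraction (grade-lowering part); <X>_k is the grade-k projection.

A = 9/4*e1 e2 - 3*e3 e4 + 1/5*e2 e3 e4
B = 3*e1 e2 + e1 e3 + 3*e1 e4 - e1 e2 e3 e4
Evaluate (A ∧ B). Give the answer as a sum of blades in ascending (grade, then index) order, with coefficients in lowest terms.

step 1: -9*e1 e2 e3 e4
Answer: -9*e1 e2 e3 e4


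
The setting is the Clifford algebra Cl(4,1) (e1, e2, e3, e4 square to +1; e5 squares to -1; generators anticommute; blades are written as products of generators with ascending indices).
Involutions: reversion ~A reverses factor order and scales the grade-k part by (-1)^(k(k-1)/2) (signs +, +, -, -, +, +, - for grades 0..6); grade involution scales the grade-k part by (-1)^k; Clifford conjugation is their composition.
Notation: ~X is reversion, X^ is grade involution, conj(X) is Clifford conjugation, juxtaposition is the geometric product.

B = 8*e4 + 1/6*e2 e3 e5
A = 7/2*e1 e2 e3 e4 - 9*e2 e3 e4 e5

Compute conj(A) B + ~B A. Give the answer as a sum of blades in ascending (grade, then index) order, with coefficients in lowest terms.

first term: -3/2*e4 + 28*e1 e2 e3 - 7/12*e1 e4 e5 + 72*e2 e3 e5
second term: -3/2*e4 - 28*e1 e2 e3 + 7/12*e1 e4 e5 - 72*e2 e3 e5
Answer: -3*e4


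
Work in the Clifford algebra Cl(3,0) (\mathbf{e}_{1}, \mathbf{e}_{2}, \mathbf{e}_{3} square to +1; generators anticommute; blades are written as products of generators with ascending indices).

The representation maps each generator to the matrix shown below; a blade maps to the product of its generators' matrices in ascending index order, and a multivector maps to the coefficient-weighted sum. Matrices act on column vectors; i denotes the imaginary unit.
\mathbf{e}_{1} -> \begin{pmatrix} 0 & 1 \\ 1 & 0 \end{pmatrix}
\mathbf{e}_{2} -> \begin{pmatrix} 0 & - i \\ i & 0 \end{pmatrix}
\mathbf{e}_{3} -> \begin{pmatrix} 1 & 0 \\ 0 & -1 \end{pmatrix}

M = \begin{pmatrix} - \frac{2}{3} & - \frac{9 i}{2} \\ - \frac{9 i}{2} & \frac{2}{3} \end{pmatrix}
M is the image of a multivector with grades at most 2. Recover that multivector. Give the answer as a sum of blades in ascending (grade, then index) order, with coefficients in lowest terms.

Method: 1, rho(e_{1}), rho(e_{2}), rho(e_{3}) form a trace-orthogonal basis of the 2x2 complex matrices (tr(X Y) = 2 if X = Y, else 0), so M = m0*1 + m1*rho(e_{1}) + m2*rho(e_{2}) + m3*rho(e_{3}) with m0 = tr(M)/2 = 0, m1 = tr(M rho(e_{1}))/2 = - \frac{9 i}{2}, m2 = tr(M rho(e_{2}))/2 = 0, m3 = tr(M rho(e_{3}))/2 = - \frac{2}{3}.
Multiplying table entries, the bivector images are rho(e_{1} e_{2}) = i*rho(e_{3}), rho(e_{1} e_{3}) = -i*rho(e_{2}), rho(e_{2} e_{3}) = i*rho(e_{1}); with real blade coefficients the real parts of m0..m3 are the coefficients of 1, e_{1}, e_{2}, e_{3} and the imaginary parts give the bivectors (e_{2} e_{3}: Im m1, e_{1} e_{3}: -Im m2, e_{1} e_{2}: Im m3).
Answer: -\frac{2}{3} e_{3} - \frac{9}{2} e_{2} e_{3}


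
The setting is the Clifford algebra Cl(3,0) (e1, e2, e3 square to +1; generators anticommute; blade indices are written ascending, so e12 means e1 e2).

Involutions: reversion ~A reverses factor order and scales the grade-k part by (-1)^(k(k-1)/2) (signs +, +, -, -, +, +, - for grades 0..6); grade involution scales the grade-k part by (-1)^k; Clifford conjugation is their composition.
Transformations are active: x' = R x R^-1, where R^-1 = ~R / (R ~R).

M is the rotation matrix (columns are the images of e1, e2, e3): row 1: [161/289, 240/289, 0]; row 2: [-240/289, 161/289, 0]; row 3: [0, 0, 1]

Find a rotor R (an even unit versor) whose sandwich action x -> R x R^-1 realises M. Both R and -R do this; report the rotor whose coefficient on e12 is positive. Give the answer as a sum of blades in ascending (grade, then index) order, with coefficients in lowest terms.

Method: write R = a + b12*e12 + b13*e13 + b23*e23 with a^2 + b12^2 + b13^2 + b23^2 = 1 (so R^-1 = ~R). Expanding the columns R e_j ~R gives tr M = 4a^2 - 1 and, from the antisymmetric part, M21 - M12 = -4a*b12, M13 - M31 = 4a*b13, M32 - M23 = -4a*b23.
Here tr M = 611/289, so a^2 = (1 + tr M)/4 = 225/289 and a = ±15/17. Taking a = 15/17: M21 - M12 = -480/289, M13 - M31 = 0, M32 - M23 = 0, giving b12 = 8/17, b13 = 0, b23 = 0, i.e. R = 15/17 + 8/17*e12.
Its e12 coefficient is already positive.
Answer: 15/17 + 8/17*e12. Recall the cover is two-to-one: with M of trace 611/289, both preimages act alike, and the stated e12 sign chooses the sheet.


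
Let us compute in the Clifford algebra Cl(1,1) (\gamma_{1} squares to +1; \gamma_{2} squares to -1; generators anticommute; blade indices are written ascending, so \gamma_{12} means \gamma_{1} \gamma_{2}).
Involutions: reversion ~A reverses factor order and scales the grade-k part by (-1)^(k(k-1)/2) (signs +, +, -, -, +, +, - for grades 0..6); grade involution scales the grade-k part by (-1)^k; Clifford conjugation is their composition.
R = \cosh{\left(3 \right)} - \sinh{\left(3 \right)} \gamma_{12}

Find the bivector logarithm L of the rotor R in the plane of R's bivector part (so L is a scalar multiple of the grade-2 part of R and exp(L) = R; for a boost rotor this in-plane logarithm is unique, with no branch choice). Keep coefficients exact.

The scalar part of R is \cosh{\left(3 \right)}, giving the rapidity magnitude (cosh is even); the bivector part supplies orientation, its quotient by sinh of the rapidity is the plane, and L = rapidity * plane — unique in that plane, since flipping both signs leaves L unchanged.
Concretely: cosh(rapidity) = \cosh{\left(3 \right)} gives rapidity = ±3, and since rapidity/sinh(rapidity) is even the sign is immaterial: L = (rapidity/sinh(rapidity)) * <R>_2 = (\frac{3}{\sinh{\left(3 \right)}}) * <R>_2.
Answer: -3 \gamma_{12}


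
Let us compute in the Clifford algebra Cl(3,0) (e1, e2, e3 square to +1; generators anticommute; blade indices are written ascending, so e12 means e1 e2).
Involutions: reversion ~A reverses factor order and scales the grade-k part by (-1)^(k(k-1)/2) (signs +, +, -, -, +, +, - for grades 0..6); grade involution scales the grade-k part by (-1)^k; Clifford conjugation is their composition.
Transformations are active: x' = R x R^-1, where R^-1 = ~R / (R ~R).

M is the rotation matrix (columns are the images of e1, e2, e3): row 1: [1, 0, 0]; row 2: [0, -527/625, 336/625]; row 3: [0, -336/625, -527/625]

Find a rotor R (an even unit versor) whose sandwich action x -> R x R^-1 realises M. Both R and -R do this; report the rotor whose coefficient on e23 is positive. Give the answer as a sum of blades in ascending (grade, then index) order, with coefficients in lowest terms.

Method: write R = a + b12*e12 + b13*e13 + b23*e23 with a^2 + b12^2 + b13^2 + b23^2 = 1 (so R^-1 = ~R). Expanding the columns R e_j ~R gives tr M = 4a^2 - 1 and, from the antisymmetric part, M21 - M12 = -4a*b12, M13 - M31 = 4a*b13, M32 - M23 = -4a*b23.
Here tr M = -429/625, so a^2 = (1 + tr M)/4 = 49/625 and a = ±7/25. Taking a = 7/25: M21 - M12 = 0, M13 - M31 = 0, M32 - M23 = -672/625, giving b12 = 0, b13 = 0, b23 = 24/25, i.e. R = 7/25 + 24/25*e23.
Its e23 coefficient is already positive.
Answer: 7/25 + 24/25*e23. Recall the cover is two-to-one: with M of trace -429/625, both preimages act alike, and the stated e23 sign chooses the sheet.


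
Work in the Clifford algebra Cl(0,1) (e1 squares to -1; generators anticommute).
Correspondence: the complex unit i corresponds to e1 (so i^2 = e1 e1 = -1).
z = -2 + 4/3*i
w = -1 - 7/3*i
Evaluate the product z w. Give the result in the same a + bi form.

In blades: z = -2 + 4/3*e1, w = -1 - 7/3*e1.
Distribute z over w term by term (generator squares from the signature, products reordered to ascending indices): (-2)*w = 2 + 14/3*e1; (4/3*e1)*w = 28/9 - 4/3*e1.
Sum: 46/9 + 10/3*e1; translating back through the correspondence:
Answer: 46/9 + 10/3*i


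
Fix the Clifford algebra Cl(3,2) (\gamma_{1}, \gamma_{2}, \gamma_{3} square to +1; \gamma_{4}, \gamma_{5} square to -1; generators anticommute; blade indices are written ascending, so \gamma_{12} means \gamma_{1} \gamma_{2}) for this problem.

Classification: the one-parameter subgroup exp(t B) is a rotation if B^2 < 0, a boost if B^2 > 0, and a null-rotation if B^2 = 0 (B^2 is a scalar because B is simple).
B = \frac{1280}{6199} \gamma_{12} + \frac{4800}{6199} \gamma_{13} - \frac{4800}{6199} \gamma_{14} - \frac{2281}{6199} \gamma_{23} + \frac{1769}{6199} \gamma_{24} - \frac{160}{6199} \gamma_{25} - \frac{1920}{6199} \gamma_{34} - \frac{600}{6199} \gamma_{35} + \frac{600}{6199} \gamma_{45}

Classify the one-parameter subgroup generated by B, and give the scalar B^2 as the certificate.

B^2 term by term: the squares give (\frac{1280}{6199})^2*(\gamma_{12})^2 + (\frac{4800}{6199})^2*(\gamma_{13})^2 + (-\frac{4800}{6199})^2*(\gamma_{14})^2 + (-\frac{2281}{6199})^2*(\gamma_{23})^2 + (\frac{1769}{6199})^2*(\gamma_{24})^2 + (-\frac{160}{6199})^2*(\gamma_{25})^2 + (-\frac{1920}{6199})^2*(\gamma_{34})^2 + (-\frac{600}{6199})^2*(\gamma_{35})^2 + (\frac{600}{6199})^2*(\gamma_{45})^2 = \frac{1638400}{38427601}*(-1) + \frac{23040000}{38427601}*(-1) + \frac{23040000}{38427601}*(+1) + \frac{5202961}{38427601}*(-1) + \frac{3129361}{38427601}*(+1) + \frac{25600}{38427601}*(+1) + \frac{3686400}{38427601}*(+1) + \frac{360000}{38427601}*(+1) + \frac{360000}{38427601}*(-1) = 0 (each basis 2-blade squares to minus the product of its generators' squares); cross terms between blades sharing an index anticommute and cancel; the commuting (index-disjoint) pairs give grade-4 terms 2*c*c'*(blade product), which cancel blade by blade — \gamma_{1234}: -\frac{4915200}{38427601} - \frac{16982400}{38427601} + \frac{21897600}{38427601} = 0; \gamma_{1235}: -\frac{1536000}{38427601} + \frac{1536000}{38427601} = 0; \gamma_{1245}: \frac{1536000}{38427601} - \frac{1536000}{38427601} = 0; \gamma_{1345}: \frac{5760000}{38427601} - \frac{5760000}{38427601} = 0; \gamma_{2345}: -\frac{2737200}{38427601} + \frac{2122800}{38427601} + \frac{614400}{38427601} = 0 — confirming B is simple. So B^2 = 0.
Answer: null-rotation, certificate B^2 = 0. One invariant decides it: the square 0 survives every conjugation, and its sign is exactly the classification.
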